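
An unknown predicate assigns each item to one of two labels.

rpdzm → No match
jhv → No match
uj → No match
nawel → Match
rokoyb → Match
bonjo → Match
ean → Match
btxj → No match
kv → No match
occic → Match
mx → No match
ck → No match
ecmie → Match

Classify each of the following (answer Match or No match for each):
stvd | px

No match, No match

The common property of the 'Match' items is: has ≥ 2 vowels. No 'No match' item has it.
stvd: No match (0 vowels). px: No match (0 vowels).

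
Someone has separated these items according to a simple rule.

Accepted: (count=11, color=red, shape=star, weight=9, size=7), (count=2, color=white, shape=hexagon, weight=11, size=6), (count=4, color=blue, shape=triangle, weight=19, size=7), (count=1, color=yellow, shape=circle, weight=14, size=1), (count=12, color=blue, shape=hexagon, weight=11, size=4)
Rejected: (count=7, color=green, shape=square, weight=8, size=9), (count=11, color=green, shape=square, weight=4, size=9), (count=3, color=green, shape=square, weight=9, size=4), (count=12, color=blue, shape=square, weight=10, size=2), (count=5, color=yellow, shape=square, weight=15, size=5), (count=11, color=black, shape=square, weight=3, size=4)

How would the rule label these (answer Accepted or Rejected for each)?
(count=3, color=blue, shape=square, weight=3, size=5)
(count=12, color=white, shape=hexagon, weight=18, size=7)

The classifier is using: shape is not square.
(count=3, color=blue, shape=square, weight=3, size=5) → shape is square → Rejected. (count=12, color=white, shape=hexagon, weight=18, size=7) → shape is hexagon → Accepted.

Rejected, Accepted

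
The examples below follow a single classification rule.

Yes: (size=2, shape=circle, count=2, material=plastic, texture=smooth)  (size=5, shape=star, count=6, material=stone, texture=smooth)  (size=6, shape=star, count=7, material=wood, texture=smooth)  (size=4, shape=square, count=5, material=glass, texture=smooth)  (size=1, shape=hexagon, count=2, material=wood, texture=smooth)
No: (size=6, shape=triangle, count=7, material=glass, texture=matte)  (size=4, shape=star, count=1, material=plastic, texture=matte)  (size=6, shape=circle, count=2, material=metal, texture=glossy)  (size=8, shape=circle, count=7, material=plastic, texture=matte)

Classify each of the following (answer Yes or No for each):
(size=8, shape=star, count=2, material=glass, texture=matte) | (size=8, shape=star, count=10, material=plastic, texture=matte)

The distinguishing property — texture is smooth — holds for all the 'Yes' cases and none of the 'No' cases.
(size=8, shape=star, count=2, material=glass, texture=matte) — texture is matte, hence No.
(size=8, shape=star, count=10, material=plastic, texture=matte) — texture is matte, hence No.

No, No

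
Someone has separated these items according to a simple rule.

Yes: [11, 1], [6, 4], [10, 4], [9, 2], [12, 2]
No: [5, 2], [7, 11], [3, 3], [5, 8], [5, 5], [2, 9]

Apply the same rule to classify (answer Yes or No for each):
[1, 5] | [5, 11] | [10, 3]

The rule appears to be: first > second AND sum ≥ 10.
[1, 5]: 1 < 5, 1+5 = 6 — does not fit, so No.
[5, 11]: 5 < 11, 5+11 = 16 — does not fit, so No.
[10, 3]: 10 > 3, 10+3 = 13 — passes, so Yes.

No, No, Yes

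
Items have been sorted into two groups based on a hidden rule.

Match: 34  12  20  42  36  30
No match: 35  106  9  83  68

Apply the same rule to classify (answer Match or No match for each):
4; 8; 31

Match, Match, No match

The rule appears to be: even AND at most 42.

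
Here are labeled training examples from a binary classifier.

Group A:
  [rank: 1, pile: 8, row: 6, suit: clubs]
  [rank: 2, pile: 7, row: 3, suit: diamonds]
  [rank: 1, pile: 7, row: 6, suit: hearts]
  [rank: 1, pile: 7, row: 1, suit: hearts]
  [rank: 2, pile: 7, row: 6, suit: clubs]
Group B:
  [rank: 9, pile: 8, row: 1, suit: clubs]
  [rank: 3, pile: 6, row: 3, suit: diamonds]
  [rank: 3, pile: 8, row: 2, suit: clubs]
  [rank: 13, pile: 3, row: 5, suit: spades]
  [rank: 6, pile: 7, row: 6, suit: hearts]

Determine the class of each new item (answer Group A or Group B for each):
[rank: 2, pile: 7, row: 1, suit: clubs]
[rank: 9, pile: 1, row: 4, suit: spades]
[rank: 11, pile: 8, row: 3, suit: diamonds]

Group A, Group B, Group B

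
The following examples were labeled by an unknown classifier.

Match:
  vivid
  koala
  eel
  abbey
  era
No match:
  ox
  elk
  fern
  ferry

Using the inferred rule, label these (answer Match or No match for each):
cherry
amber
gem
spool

No match, Match, No match, Match

'Match' ⟺ has ≥ 2 vowels.
cherry: No match (1 vowel).
amber: Match (2 vowels).
gem: No match (1 vowel).
spool: Match (2 vowels).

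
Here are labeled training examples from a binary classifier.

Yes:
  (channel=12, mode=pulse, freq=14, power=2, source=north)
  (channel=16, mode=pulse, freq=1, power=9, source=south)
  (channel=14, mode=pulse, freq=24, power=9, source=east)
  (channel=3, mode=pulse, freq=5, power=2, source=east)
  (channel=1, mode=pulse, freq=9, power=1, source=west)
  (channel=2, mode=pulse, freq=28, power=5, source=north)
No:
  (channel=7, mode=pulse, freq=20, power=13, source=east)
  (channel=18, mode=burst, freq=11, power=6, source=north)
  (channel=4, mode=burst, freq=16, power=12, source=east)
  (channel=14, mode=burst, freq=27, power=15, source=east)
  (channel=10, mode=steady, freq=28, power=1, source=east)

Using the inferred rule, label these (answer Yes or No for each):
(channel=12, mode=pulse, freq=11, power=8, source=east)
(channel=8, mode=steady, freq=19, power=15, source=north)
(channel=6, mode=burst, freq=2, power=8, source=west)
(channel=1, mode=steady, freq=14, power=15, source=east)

Yes, No, No, No

'Yes' ⟺ mode is pulse AND power ≤ 9.
(channel=12, mode=pulse, freq=11, power=8, source=east) → mode is pulse, power = 8 → Yes. (channel=8, mode=steady, freq=19, power=15, source=north) → mode is steady, power = 15 → No. (channel=6, mode=burst, freq=2, power=8, source=west) → mode is burst, power = 8 → No. (channel=1, mode=steady, freq=14, power=15, source=east) → mode is steady, power = 15 → No.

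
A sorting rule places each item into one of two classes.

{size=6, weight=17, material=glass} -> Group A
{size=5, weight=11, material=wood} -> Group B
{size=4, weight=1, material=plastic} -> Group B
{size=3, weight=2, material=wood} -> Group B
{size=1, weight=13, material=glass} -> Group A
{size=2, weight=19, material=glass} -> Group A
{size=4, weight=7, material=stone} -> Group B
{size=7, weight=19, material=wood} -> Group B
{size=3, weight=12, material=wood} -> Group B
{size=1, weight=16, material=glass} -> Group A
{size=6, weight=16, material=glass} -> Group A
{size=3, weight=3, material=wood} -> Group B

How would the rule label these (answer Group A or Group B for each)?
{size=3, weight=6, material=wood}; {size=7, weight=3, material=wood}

The common property of the 'Group A' items is: material is glass. No 'Group B' item has it.

Group B, Group B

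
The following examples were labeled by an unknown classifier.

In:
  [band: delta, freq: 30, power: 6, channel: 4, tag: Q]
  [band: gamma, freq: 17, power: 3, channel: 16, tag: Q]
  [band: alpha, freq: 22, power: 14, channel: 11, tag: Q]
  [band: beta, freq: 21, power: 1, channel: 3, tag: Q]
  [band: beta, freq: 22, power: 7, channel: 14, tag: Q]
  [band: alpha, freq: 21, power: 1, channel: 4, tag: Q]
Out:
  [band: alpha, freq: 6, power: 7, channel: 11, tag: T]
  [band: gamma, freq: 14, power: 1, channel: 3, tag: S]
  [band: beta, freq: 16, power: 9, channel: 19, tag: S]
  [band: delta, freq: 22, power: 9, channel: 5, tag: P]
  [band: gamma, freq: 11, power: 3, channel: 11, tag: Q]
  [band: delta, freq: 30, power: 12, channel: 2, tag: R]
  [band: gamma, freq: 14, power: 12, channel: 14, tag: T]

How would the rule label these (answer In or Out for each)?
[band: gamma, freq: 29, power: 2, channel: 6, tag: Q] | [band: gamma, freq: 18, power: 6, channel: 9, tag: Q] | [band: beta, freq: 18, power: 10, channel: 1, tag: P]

Rule: tag is Q AND freq ≥ 14. This holds for each 'In' example and fails for each 'Out' one.

In, In, Out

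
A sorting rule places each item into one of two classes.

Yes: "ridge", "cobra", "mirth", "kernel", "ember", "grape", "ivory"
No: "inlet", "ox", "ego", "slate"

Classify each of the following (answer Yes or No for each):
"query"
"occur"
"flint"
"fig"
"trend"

Yes, Yes, No, No, Yes

Rule: contains 'r'. This holds for each 'Yes' example and fails for each 'No' one.
"query" — has 'r', hence Yes.
"occur" — has 'r', hence Yes.
"flint" — no 'r', hence No.
"fig" — no 'r', hence No.
"trend" — has 'r', hence Yes.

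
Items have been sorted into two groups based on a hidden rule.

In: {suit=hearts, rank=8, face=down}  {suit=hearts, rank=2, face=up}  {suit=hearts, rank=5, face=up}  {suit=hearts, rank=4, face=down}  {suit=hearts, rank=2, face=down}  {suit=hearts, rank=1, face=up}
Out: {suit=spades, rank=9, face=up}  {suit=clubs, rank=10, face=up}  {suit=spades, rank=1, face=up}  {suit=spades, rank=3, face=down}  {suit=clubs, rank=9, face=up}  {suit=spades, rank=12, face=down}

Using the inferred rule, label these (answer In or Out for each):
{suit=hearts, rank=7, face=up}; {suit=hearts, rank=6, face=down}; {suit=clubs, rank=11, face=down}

In, In, Out

Looking at the examples, the only property every 'In' case has and every 'Out' case lacks is: suit is hearts.
{suit=hearts, rank=7, face=up} — suit is hearts, hence In. {suit=hearts, rank=6, face=down} — suit is hearts, hence In. {suit=clubs, rank=11, face=down} — suit is clubs, hence Out.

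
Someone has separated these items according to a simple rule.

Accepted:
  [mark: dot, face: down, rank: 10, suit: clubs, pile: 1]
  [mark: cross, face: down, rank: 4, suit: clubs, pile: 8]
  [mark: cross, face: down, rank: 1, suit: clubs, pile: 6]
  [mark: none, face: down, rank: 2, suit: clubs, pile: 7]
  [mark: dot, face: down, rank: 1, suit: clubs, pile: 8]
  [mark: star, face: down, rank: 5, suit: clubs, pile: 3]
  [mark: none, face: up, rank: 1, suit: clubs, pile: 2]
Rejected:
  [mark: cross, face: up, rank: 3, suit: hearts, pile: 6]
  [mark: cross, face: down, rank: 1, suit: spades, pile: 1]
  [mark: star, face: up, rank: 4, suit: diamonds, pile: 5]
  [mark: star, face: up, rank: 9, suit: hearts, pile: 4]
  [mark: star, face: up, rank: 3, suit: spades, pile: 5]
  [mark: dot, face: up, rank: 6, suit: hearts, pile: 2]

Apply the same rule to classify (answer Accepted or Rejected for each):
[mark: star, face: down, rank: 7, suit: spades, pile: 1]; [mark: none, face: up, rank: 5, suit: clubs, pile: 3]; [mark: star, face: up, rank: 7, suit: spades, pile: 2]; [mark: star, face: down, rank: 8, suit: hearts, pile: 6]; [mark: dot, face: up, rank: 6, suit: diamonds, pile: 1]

Rule: suit is clubs. This holds for each 'Accepted' example and fails for each 'Rejected' one.

Rejected, Accepted, Rejected, Rejected, Rejected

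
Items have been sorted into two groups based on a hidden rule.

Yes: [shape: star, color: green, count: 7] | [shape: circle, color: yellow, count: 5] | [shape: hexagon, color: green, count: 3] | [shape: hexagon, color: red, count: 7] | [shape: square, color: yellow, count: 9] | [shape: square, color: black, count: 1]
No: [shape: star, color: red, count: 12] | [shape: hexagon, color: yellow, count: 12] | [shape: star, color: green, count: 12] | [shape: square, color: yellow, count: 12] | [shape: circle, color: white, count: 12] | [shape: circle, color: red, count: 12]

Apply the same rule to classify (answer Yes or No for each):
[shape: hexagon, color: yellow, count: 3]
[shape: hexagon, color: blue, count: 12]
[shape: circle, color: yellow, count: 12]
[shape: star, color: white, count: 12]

Yes, No, No, No

One predicate separates the groups cleanly: count ≤ 9.
Yes: [shape: hexagon, color: yellow, count: 3], since count = 3.
No: [shape: hexagon, color: blue, count: 12], since count = 12.
No: [shape: circle, color: yellow, count: 12], since count = 12.
No: [shape: star, color: white, count: 12], since count = 12.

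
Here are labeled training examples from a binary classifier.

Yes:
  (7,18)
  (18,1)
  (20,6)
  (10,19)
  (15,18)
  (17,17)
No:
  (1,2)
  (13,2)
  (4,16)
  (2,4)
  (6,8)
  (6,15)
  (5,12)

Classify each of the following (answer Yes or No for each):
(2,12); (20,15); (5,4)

No, Yes, No

The common property of the 'Yes' items is: max ≥ 17. No 'No' item has it.
(2,12): No (max 12). (20,15): Yes (max 20). (5,4): No (max 5).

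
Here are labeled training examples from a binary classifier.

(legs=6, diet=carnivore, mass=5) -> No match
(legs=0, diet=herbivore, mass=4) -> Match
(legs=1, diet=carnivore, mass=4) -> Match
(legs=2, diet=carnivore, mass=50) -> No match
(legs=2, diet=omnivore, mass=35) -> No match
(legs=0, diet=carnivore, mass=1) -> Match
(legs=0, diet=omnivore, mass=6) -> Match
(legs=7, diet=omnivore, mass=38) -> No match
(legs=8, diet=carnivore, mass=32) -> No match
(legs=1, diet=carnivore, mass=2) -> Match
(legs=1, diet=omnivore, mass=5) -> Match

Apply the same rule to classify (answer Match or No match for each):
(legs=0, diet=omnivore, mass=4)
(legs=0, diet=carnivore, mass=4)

One predicate separates the groups cleanly: legs ≤ 1.
(legs=0, diet=omnivore, mass=4): legs = 0 — passes, so Match.
(legs=0, diet=carnivore, mass=4): legs = 0 — passes, so Match.

Match, Match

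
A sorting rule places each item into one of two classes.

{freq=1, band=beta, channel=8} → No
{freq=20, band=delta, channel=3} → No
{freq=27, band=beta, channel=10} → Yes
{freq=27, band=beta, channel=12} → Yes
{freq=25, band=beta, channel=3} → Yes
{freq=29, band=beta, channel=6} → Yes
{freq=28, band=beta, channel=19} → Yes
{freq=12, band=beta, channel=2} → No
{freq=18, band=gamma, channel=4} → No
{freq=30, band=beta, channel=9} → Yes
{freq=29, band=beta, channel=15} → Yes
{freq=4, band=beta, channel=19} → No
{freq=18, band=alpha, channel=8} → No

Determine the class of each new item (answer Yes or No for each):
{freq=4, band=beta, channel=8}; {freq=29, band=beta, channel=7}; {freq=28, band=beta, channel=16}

No, Yes, Yes

A rule that fits every label: freq ≥ 25 — true of each 'Yes' example, false of each 'No' one.
{freq=4, band=beta, channel=8}: freq = 4 — fails the rule, so No.
{freq=29, band=beta, channel=7}: freq = 29 — meets the rule, so Yes.
{freq=28, band=beta, channel=16}: freq = 28 — meets the rule, so Yes.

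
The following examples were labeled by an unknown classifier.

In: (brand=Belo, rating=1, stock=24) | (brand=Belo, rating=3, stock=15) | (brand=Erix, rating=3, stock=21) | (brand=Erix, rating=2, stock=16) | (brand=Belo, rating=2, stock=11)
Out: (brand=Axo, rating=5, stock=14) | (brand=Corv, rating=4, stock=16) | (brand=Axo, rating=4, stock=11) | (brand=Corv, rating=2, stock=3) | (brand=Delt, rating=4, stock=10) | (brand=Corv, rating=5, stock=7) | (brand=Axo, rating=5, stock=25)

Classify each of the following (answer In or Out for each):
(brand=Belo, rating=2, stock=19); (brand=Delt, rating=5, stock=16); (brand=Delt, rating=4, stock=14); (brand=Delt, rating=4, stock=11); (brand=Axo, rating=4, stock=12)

In, Out, Out, Out, Out

Every 'In' example satisfies: brand is Belo OR brand is Erix. None of the 'Out' examples do.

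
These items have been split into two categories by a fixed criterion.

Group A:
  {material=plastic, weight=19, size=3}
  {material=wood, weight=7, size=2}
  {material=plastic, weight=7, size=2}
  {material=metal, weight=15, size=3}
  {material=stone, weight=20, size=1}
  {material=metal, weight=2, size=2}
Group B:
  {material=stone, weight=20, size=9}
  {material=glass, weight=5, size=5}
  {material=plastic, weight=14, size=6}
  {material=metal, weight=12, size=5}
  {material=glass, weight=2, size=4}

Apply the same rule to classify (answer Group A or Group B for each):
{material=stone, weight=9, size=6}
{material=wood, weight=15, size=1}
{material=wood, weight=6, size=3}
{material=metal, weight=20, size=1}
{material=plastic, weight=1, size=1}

The pattern is that an item is 'Group A' exactly when: size ≤ 3.

Group B, Group A, Group A, Group A, Group A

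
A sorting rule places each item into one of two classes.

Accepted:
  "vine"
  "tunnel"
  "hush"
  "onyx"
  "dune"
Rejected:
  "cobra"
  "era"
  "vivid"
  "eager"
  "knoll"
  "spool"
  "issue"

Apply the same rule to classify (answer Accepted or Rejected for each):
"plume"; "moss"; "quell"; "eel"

The distinguishing property — even length — holds for all the 'Accepted' cases and none of the 'Rejected' cases.

Rejected, Accepted, Rejected, Rejected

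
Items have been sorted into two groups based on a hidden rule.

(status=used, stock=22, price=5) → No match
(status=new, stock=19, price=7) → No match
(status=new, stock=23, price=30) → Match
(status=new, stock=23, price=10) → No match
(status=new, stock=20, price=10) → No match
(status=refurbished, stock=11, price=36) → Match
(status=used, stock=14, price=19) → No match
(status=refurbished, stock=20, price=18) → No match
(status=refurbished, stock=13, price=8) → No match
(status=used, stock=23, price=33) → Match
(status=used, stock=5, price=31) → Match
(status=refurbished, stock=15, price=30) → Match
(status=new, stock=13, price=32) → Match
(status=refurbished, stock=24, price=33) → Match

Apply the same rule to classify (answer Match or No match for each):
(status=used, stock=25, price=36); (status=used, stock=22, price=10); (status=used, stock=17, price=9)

Match, No match, No match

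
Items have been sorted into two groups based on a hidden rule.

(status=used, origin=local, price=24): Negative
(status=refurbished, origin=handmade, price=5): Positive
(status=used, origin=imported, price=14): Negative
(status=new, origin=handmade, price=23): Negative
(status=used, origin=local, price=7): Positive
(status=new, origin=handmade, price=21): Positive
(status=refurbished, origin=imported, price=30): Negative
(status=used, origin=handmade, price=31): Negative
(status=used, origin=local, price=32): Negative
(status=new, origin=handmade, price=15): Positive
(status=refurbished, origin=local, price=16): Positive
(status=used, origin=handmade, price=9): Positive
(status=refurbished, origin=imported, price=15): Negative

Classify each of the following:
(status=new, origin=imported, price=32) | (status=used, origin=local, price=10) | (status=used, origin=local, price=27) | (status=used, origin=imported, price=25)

Negative, Positive, Negative, Negative

The rule appears to be: origin is not imported AND price ≤ 21.
Negative: (status=new, origin=imported, price=32), since origin is imported, price = 32. Positive: (status=used, origin=local, price=10), since origin is local, price = 10. Negative: (status=used, origin=local, price=27), since origin is local, price = 27. Negative: (status=used, origin=imported, price=25), since origin is imported, price = 25.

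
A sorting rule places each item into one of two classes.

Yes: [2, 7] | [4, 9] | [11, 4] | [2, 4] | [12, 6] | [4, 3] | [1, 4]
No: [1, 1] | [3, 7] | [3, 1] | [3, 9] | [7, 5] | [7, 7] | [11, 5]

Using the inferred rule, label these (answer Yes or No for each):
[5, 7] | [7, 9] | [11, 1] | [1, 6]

Rule: product is even. This holds for each 'Yes' example and fails for each 'No' one.
No: [5, 7], since 5·7 = 35.
No: [7, 9], since 7·9 = 63.
No: [11, 1], since 11·1 = 11.
Yes: [1, 6], since 1·6 = 6.

No, No, No, Yes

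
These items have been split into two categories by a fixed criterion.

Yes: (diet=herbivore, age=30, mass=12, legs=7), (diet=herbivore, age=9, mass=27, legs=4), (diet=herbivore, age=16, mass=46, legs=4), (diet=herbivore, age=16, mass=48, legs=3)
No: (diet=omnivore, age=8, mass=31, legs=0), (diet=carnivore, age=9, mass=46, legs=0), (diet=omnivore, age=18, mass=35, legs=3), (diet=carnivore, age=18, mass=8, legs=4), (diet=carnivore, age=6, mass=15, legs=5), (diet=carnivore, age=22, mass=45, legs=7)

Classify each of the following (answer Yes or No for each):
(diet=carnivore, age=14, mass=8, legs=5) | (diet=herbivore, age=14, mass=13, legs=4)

No, Yes

Every 'Yes' example satisfies: diet is herbivore. None of the 'No' examples do.
(diet=carnivore, age=14, mass=8, legs=5): diet is carnivore, fails this test → No. (diet=herbivore, age=14, mass=13, legs=4): diet is herbivore, checks out → Yes.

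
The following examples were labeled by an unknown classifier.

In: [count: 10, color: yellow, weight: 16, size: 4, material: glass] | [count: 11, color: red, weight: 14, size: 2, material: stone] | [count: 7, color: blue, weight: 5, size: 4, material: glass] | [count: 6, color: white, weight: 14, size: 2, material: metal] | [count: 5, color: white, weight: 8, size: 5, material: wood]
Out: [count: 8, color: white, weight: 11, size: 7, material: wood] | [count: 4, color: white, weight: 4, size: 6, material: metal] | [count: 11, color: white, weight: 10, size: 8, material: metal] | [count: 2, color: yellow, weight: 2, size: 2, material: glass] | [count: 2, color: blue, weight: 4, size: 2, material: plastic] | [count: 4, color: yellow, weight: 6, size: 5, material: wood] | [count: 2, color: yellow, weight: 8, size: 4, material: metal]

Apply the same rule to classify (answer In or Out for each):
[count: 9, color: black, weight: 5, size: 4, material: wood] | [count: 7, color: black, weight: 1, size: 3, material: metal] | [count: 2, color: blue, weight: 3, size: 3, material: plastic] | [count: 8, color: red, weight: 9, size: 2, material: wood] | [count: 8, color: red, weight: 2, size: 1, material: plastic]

'In' ⟺ count ≥ 5 AND size ≤ 5.

In, In, Out, In, In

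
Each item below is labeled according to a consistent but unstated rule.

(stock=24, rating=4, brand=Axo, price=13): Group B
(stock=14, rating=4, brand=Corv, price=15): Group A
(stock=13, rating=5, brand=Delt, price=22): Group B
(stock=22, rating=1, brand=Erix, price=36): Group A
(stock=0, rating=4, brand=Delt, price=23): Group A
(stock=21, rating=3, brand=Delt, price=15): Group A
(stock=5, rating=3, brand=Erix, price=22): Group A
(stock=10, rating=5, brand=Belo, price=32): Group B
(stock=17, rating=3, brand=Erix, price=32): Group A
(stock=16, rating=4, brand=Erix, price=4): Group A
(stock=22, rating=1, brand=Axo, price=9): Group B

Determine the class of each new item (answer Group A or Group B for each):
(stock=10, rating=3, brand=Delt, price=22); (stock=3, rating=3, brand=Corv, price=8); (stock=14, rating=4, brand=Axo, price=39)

All 'Group A' examples share one property — brand is not Axo AND rating ≤ 4 — and every 'Group B' example lacks it.
Group A: (stock=10, rating=3, brand=Delt, price=22), since brand is Delt, rating = 3.
Group A: (stock=3, rating=3, brand=Corv, price=8), since brand is Corv, rating = 3.
Group B: (stock=14, rating=4, brand=Axo, price=39), since brand is Axo, rating = 4.

Group A, Group A, Group B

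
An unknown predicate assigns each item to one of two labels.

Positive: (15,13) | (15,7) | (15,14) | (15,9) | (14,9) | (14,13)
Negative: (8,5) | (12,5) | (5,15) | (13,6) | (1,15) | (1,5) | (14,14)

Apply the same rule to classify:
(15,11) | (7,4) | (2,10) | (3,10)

'Positive' ⟺ first > second AND sum ≥ 20.
Positive: (15,11), since 15 > 11, 15+11 = 26. Negative: (7,4), since 7 > 4, 7+4 = 11. Negative: (2,10), since 2 < 10, 2+10 = 12. Negative: (3,10), since 3 < 10, 3+10 = 13.

Positive, Negative, Negative, Negative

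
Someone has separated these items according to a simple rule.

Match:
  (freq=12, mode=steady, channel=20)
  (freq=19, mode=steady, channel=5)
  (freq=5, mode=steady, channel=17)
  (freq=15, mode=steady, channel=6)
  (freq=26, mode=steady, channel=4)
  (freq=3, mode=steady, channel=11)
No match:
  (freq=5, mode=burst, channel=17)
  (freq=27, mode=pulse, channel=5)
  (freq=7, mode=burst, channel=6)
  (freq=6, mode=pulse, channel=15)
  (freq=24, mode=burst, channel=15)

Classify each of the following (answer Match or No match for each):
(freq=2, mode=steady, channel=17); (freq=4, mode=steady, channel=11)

Rule: mode is steady. This holds for each 'Match' example and fails for each 'No match' one.

Match, Match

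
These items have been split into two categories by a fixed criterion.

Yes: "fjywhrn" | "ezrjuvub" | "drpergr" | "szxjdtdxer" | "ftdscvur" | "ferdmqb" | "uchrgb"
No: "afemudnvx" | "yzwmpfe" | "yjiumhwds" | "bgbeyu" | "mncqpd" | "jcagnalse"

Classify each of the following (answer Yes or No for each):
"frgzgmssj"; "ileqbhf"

Yes, No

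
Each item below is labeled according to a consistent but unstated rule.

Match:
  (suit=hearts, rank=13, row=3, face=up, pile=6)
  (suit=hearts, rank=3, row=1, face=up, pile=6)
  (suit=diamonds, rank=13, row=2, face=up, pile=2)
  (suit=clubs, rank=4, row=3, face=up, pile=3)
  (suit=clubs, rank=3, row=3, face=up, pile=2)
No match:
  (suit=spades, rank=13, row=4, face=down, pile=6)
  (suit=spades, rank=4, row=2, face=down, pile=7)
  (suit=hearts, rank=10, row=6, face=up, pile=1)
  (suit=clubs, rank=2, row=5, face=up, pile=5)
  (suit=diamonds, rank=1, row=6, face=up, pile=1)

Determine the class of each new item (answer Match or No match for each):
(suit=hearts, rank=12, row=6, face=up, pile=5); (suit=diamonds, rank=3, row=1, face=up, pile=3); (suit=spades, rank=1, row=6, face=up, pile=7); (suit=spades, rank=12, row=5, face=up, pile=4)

Every 'Match' example satisfies: face is up AND row ≤ 3. None of the 'No match' examples do.
(suit=hearts, rank=12, row=6, face=up, pile=5): No match (face is up, row = 6).
(suit=diamonds, rank=3, row=1, face=up, pile=3): Match (face is up, row = 1).
(suit=spades, rank=1, row=6, face=up, pile=7): No match (face is up, row = 6).
(suit=spades, rank=12, row=5, face=up, pile=4): No match (face is up, row = 5).

No match, Match, No match, No match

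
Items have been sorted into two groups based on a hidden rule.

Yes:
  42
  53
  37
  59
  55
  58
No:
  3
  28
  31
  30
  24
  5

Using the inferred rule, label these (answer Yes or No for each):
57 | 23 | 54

Yes, No, Yes

A rule that fits every label: at least 37 — true of each 'Yes' example, false of each 'No' one.
57: Yes (57 ≥ 37).
23: No (23 < 37).
54: Yes (54 ≥ 37).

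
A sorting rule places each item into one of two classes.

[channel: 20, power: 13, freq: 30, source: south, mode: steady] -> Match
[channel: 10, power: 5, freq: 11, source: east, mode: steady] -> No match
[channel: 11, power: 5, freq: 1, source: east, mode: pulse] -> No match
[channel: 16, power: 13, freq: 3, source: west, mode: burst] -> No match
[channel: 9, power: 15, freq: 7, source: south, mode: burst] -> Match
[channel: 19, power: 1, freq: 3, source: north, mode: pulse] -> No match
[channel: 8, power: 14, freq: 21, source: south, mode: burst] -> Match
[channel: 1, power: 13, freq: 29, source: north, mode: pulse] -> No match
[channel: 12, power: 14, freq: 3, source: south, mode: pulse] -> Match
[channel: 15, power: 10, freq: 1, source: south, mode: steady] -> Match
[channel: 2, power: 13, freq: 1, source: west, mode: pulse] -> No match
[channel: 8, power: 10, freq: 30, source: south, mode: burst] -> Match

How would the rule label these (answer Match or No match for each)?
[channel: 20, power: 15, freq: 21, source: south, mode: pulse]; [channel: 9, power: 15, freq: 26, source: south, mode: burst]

Match, Match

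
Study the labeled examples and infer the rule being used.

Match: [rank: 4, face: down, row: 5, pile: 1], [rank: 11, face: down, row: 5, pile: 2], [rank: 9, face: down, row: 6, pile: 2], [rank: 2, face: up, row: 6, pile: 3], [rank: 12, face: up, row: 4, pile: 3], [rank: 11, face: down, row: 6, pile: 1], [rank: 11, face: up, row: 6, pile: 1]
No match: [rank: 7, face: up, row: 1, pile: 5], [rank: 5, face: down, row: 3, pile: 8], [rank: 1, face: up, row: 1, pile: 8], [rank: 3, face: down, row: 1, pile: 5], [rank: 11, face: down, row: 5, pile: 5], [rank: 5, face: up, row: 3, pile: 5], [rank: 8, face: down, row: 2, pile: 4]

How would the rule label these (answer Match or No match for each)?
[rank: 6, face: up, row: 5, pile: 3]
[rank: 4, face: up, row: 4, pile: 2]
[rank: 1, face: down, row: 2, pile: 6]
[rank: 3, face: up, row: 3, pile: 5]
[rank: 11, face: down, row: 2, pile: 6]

The simplest hypothesis consistent with all the labels is: pile ≤ 3.
[rank: 6, face: up, row: 5, pile: 3]: Match (pile = 3).
[rank: 4, face: up, row: 4, pile: 2]: Match (pile = 2).
[rank: 1, face: down, row: 2, pile: 6]: No match (pile = 6).
[rank: 3, face: up, row: 3, pile: 5]: No match (pile = 5).
[rank: 11, face: down, row: 2, pile: 6]: No match (pile = 6).

Match, Match, No match, No match, No match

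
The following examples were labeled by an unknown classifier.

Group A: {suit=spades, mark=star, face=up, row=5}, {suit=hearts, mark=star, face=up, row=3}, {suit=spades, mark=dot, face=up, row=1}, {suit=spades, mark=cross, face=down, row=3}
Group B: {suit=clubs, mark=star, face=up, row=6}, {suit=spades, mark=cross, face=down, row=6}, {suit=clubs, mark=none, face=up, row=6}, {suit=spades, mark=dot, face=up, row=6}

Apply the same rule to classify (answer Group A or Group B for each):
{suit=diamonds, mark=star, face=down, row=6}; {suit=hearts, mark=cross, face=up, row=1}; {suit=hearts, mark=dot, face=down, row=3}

One predicate separates the groups cleanly: row ≤ 5.

Group B, Group A, Group A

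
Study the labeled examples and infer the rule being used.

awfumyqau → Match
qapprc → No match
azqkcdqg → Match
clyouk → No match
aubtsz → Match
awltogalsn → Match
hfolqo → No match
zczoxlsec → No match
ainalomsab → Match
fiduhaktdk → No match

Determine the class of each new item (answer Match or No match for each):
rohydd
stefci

No match, No match

The pattern is that an item is 'Match' exactly when: starts with 'a'.
rohydd — starts with 'r', hence No match. stefci — starts with 's', hence No match.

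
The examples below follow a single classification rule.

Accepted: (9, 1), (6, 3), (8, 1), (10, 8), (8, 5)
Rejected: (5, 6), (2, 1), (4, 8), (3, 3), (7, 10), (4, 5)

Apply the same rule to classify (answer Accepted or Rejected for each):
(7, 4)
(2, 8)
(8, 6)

All 'Accepted' examples share one property — first > second AND sum ≥ 6 — and every 'Rejected' example lacks it.
Accepted: (7, 4), since 7 > 4, 7+4 = 11. Rejected: (2, 8), since 2 < 8, 2+8 = 10. Accepted: (8, 6), since 8 > 6, 8+6 = 14.

Accepted, Rejected, Accepted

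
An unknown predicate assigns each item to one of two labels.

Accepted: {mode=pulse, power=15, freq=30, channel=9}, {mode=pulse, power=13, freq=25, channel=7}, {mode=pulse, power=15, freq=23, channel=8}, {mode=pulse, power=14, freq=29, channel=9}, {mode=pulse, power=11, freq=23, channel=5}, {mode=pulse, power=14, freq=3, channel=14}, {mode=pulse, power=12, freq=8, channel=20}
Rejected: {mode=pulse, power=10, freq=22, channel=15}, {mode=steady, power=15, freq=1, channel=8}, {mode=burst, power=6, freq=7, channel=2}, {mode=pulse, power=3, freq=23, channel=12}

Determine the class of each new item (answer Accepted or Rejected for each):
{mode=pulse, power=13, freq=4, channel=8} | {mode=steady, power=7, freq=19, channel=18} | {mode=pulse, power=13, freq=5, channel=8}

The pattern is that an item is 'Accepted' exactly when: mode is pulse AND power ≥ 11.
{mode=pulse, power=13, freq=4, channel=8} → mode is pulse, power = 13 → Accepted.
{mode=steady, power=7, freq=19, channel=18} → mode is steady, power = 7 → Rejected.
{mode=pulse, power=13, freq=5, channel=8} → mode is pulse, power = 13 → Accepted.

Accepted, Rejected, Accepted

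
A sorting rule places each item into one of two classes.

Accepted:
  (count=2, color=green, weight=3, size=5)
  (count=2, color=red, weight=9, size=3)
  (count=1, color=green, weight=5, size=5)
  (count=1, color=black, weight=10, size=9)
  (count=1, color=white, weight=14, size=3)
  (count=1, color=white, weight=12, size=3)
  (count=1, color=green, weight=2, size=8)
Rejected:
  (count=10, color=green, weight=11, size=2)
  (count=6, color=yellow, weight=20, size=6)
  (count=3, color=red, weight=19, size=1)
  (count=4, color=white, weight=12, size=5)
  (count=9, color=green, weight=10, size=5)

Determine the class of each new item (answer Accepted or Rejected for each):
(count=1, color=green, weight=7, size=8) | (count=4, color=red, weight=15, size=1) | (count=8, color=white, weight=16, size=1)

One predicate separates the groups cleanly: count ≤ 2.
(count=1, color=green, weight=7, size=8): Accepted (count = 1).
(count=4, color=red, weight=15, size=1): Rejected (count = 4).
(count=8, color=white, weight=16, size=1): Rejected (count = 8).

Accepted, Rejected, Rejected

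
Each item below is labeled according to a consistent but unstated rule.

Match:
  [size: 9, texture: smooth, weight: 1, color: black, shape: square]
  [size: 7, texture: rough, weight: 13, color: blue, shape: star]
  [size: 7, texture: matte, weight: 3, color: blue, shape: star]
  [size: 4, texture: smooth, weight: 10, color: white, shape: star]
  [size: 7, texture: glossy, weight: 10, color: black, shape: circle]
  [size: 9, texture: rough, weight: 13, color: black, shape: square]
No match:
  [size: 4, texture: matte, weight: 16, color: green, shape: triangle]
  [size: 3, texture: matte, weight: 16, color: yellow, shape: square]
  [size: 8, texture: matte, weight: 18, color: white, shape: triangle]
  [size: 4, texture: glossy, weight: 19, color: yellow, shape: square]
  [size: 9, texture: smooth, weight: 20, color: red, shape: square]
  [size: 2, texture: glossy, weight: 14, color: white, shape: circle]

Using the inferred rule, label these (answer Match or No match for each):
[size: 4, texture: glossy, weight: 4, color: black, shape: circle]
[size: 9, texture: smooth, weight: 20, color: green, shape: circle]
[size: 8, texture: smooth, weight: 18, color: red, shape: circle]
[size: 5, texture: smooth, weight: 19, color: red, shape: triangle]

Match, No match, No match, No match

A rule that fits every label: weight ≤ 13 — true of each 'Match' example, false of each 'No match' one.
Match: [size: 4, texture: glossy, weight: 4, color: black, shape: circle], since weight = 4.
No match: [size: 9, texture: smooth, weight: 20, color: green, shape: circle], since weight = 20.
No match: [size: 8, texture: smooth, weight: 18, color: red, shape: circle], since weight = 18.
No match: [size: 5, texture: smooth, weight: 19, color: red, shape: triangle], since weight = 19.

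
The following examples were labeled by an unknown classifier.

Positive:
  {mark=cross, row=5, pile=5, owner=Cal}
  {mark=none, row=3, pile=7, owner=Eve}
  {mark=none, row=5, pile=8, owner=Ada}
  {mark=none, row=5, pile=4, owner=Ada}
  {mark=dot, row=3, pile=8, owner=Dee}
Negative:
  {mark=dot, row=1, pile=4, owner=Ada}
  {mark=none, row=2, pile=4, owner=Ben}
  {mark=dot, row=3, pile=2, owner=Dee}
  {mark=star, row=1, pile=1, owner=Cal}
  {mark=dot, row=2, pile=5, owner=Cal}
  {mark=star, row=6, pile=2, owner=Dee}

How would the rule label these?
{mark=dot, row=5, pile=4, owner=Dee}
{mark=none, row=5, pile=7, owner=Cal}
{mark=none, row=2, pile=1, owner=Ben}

The distinguishing property — row ≥ 3 AND pile ≥ 4 — holds for all the 'Positive' cases and none of the 'Negative' cases.

Positive, Positive, Negative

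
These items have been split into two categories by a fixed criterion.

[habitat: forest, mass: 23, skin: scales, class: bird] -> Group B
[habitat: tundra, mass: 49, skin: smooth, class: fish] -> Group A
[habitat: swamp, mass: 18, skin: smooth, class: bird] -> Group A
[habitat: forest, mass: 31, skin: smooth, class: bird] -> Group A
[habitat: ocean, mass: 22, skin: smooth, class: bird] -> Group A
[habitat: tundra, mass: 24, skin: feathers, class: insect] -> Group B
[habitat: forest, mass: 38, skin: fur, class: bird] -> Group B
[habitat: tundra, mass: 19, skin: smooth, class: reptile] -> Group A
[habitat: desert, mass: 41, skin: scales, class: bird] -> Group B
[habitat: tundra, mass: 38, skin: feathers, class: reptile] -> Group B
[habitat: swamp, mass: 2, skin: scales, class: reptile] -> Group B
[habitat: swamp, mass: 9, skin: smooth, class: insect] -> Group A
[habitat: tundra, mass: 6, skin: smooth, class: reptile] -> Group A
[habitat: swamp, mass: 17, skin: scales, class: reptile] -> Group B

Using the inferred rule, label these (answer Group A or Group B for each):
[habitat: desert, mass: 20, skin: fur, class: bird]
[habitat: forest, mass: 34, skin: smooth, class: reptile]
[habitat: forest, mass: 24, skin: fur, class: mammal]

Group B, Group A, Group B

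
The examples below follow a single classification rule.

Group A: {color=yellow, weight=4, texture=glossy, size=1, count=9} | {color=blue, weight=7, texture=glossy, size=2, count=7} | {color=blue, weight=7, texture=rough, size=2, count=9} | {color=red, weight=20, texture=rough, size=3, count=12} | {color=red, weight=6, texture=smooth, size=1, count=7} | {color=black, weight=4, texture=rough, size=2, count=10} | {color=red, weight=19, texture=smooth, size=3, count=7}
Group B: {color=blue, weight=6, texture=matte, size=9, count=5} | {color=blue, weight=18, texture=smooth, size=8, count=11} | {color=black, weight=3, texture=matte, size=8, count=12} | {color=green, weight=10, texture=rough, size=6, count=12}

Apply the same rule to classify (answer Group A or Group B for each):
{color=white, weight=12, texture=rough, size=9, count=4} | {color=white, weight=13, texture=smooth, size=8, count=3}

'Group A' ⟺ size ≤ 3.
{color=white, weight=12, texture=rough, size=9, count=4}: size = 9, fails this test → Group B. {color=white, weight=13, texture=smooth, size=8, count=3}: size = 8, fails this test → Group B.

Group B, Group B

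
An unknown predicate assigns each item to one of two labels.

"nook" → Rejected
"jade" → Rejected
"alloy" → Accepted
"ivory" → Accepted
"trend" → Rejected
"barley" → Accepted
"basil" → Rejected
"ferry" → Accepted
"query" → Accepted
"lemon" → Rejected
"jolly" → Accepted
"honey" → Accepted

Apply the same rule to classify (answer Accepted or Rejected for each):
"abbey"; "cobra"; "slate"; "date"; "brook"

'Accepted' ⟺ contains 'y'.
"abbey" — has 'y', hence Accepted.
"cobra" — no 'y', hence Rejected.
"slate" — no 'y', hence Rejected.
"date" — no 'y', hence Rejected.
"brook" — no 'y', hence Rejected.

Accepted, Rejected, Rejected, Rejected, Rejected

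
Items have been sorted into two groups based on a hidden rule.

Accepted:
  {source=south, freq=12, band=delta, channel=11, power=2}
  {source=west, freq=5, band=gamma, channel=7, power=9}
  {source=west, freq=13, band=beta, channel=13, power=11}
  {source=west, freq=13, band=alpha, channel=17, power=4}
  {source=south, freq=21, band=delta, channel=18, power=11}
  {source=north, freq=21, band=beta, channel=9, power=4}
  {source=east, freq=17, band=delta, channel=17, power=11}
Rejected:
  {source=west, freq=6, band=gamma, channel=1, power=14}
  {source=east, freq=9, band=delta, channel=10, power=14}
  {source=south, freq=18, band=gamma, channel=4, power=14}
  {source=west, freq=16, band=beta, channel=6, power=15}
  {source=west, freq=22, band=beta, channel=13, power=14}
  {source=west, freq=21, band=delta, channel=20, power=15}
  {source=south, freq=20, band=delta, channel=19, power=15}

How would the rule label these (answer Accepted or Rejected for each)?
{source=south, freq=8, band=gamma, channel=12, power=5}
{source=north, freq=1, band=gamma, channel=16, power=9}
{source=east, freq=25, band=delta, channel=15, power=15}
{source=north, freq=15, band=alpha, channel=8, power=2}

Every 'Accepted' example satisfies: power ≤ 11. None of the 'Rejected' examples do.

Accepted, Accepted, Rejected, Accepted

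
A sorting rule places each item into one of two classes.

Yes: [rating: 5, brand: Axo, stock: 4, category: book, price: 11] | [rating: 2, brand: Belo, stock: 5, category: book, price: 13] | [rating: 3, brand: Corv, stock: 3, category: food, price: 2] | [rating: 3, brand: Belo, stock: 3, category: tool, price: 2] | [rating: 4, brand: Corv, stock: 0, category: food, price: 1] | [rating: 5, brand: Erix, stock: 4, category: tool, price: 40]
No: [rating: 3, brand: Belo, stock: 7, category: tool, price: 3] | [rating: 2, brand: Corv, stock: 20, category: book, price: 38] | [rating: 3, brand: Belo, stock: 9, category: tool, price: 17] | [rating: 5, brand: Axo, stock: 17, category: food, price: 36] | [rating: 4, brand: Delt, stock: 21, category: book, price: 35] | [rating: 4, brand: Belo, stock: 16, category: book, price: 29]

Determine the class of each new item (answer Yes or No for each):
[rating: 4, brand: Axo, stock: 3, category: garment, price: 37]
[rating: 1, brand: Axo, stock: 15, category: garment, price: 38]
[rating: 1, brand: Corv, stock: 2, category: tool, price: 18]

Yes, No, Yes

The classifier is using: stock ≤ 5.
[rating: 4, brand: Axo, stock: 3, category: garment, price: 37] → stock = 3 → Yes.
[rating: 1, brand: Axo, stock: 15, category: garment, price: 38] → stock = 15 → No.
[rating: 1, brand: Corv, stock: 2, category: tool, price: 18] → stock = 2 → Yes.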